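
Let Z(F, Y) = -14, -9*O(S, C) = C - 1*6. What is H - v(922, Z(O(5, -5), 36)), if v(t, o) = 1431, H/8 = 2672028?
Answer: 21374793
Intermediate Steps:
O(S, C) = 2/3 - C/9 (O(S, C) = -(C - 1*6)/9 = -(C - 6)/9 = -(-6 + C)/9 = 2/3 - C/9)
H = 21376224 (H = 8*2672028 = 21376224)
H - v(922, Z(O(5, -5), 36)) = 21376224 - 1*1431 = 21376224 - 1431 = 21374793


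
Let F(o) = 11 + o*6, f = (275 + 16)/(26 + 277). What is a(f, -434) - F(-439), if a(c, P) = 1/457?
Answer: 1198712/457 ≈ 2623.0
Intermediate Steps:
f = 97/101 (f = 291/303 = 291*(1/303) = 97/101 ≈ 0.96040)
a(c, P) = 1/457
F(o) = 11 + 6*o
a(f, -434) - F(-439) = 1/457 - (11 + 6*(-439)) = 1/457 - (11 - 2634) = 1/457 - 1*(-2623) = 1/457 + 2623 = 1198712/457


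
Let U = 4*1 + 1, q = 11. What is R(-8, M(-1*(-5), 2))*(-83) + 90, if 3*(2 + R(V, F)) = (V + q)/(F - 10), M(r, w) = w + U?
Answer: 851/3 ≈ 283.67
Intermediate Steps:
U = 5 (U = 4 + 1 = 5)
M(r, w) = 5 + w (M(r, w) = w + 5 = 5 + w)
R(V, F) = -2 + (11 + V)/(3*(-10 + F)) (R(V, F) = -2 + ((V + 11)/(F - 10))/3 = -2 + ((11 + V)/(-10 + F))/3 = -2 + (11 + V)/(3*(-10 + F)))
R(-8, M(-1*(-5), 2))*(-83) + 90 = ((71 - 8 - 6*(5 + 2))/(3*(-10 + (5 + 2))))*(-83) + 90 = ((71 - 8 - 6*7)/(3*(-10 + 7)))*(-83) + 90 = ((1/3)*(71 - 8 - 42)/(-3))*(-83) + 90 = ((1/3)*(-1/3)*21)*(-83) + 90 = -7/3*(-83) + 90 = 581/3 + 90 = 851/3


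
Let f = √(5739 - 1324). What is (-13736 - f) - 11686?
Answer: -25422 - √4415 ≈ -25488.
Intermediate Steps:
f = √4415 ≈ 66.445
(-13736 - f) - 11686 = (-13736 - √4415) - 11686 = -25422 - √4415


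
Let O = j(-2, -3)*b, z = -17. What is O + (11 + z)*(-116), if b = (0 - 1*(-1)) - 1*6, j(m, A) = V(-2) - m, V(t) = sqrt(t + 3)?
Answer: 681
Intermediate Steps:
V(t) = sqrt(3 + t)
j(m, A) = 1 - m (j(m, A) = sqrt(3 - 2) - m = sqrt(1) - m = 1 - m)
b = -5 (b = (0 + 1) - 6 = 1 - 6 = -5)
O = -15 (O = (1 - 1*(-2))*(-5) = (1 + 2)*(-5) = 3*(-5) = -15)
O + (11 + z)*(-116) = -15 + (11 - 17)*(-116) = -15 - 6*(-116) = -15 + 696 = 681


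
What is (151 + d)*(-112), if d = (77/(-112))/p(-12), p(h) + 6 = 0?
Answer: -101549/6 ≈ -16925.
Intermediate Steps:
p(h) = -6 (p(h) = -6 + 0 = -6)
d = 11/96 (d = (77/(-112))/(-6) = (77*(-1/112))*(-⅙) = -11/16*(-⅙) = 11/96 ≈ 0.11458)
(151 + d)*(-112) = (151 + 11/96)*(-112) = (14507/96)*(-112) = -101549/6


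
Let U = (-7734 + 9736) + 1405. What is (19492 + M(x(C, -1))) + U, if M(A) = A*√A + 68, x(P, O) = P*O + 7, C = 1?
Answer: 22967 + 6*√6 ≈ 22982.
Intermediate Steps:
x(P, O) = 7 + O*P (x(P, O) = O*P + 7 = 7 + O*P)
U = 3407 (U = 2002 + 1405 = 3407)
M(A) = 68 + A^(3/2) (M(A) = A^(3/2) + 68 = 68 + A^(3/2))
(19492 + M(x(C, -1))) + U = (19492 + (68 + (7 - 1*1)^(3/2))) + 3407 = (19492 + (68 + (7 - 1)^(3/2))) + 3407 = (19492 + (68 + 6^(3/2))) + 3407 = (19492 + (68 + 6*√6)) + 3407 = (19560 + 6*√6) + 3407 = 22967 + 6*√6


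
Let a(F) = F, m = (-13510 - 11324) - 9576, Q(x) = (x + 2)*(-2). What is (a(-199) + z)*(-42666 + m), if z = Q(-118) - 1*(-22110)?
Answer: -1706693868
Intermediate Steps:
Q(x) = -4 - 2*x (Q(x) = (2 + x)*(-2) = -4 - 2*x)
m = -34410 (m = -24834 - 9576 = -34410)
z = 22342 (z = (-4 - 2*(-118)) - 1*(-22110) = (-4 + 236) + 22110 = 232 + 22110 = 22342)
(a(-199) + z)*(-42666 + m) = (-199 + 22342)*(-42666 - 34410) = 22143*(-77076) = -1706693868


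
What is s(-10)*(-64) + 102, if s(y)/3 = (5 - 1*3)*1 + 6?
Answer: -1434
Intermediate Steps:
s(y) = 24 (s(y) = 3*((5 - 1*3)*1 + 6) = 3*((5 - 3)*1 + 6) = 3*(2*1 + 6) = 3*(2 + 6) = 3*8 = 24)
s(-10)*(-64) + 102 = 24*(-64) + 102 = -1536 + 102 = -1434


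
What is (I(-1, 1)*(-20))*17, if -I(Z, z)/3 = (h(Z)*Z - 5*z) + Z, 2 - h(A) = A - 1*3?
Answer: -12240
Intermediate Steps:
h(A) = 5 - A (h(A) = 2 - (A - 1*3) = 2 - (A - 3) = 2 - (-3 + A) = 2 + (3 - A) = 5 - A)
I(Z, z) = -3*Z + 15*z - 3*Z*(5 - Z) (I(Z, z) = -3*(((5 - Z)*Z - 5*z) + Z) = -3*((Z*(5 - Z) - 5*z) + Z) = -3*((-5*z + Z*(5 - Z)) + Z) = -3*(Z - 5*z + Z*(5 - Z)) = -3*Z + 15*z - 3*Z*(5 - Z))
(I(-1, 1)*(-20))*17 = ((-3*(-1) + 15*1 + 3*(-1)*(-5 - 1))*(-20))*17 = ((3 + 15 + 3*(-1)*(-6))*(-20))*17 = ((3 + 15 + 18)*(-20))*17 = (36*(-20))*17 = -720*17 = -12240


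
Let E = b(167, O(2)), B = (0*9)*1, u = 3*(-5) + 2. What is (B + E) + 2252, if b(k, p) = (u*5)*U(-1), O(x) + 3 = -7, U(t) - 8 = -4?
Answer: 1992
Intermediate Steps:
U(t) = 4 (U(t) = 8 - 4 = 4)
O(x) = -10 (O(x) = -3 - 7 = -10)
u = -13 (u = -15 + 2 = -13)
b(k, p) = -260 (b(k, p) = -13*5*4 = -65*4 = -260)
B = 0 (B = 0*1 = 0)
E = -260
(B + E) + 2252 = (0 - 260) + 2252 = -260 + 2252 = 1992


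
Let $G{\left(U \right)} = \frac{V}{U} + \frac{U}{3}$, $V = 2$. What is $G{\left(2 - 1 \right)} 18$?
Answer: $42$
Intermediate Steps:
$G{\left(U \right)} = \frac{2}{U} + \frac{U}{3}$
$G{\left(2 - 1 \right)} 18 = \left(\frac{2}{2 - 1} + \frac{2 - 1}{3}\right) 18 = \left(\frac{2}{1} + \frac{1}{3} \cdot 1\right) 18 = \left(2 \cdot 1 + \frac{1}{3}\right) 18 = \left(2 + \frac{1}{3}\right) 18 = \frac{7}{3} \cdot 18 = 42$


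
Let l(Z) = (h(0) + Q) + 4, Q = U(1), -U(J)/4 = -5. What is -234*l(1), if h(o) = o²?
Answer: -5616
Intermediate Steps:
U(J) = 20 (U(J) = -4*(-5) = 20)
Q = 20
l(Z) = 24 (l(Z) = (0² + 20) + 4 = (0 + 20) + 4 = 20 + 4 = 24)
-234*l(1) = -234*24 = -5616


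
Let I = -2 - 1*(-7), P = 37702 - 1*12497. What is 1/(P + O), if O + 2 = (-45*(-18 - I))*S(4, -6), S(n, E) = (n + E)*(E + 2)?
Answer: 1/33483 ≈ 2.9866e-5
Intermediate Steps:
P = 25205 (P = 37702 - 12497 = 25205)
I = 5 (I = -2 + 7 = 5)
S(n, E) = (2 + E)*(E + n) (S(n, E) = (E + n)*(2 + E) = (2 + E)*(E + n))
O = 8278 (O = -2 + (-45*(-18 - 1*5))*((-6)² + 2*(-6) + 2*4 - 6*4) = -2 + (-45*(-18 - 5))*(36 - 12 + 8 - 24) = -2 - 45*(-23)*8 = -2 + 1035*8 = -2 + 8280 = 8278)
1/(P + O) = 1/(25205 + 8278) = 1/33483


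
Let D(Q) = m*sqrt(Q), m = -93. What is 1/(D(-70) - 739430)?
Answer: I/(-739430*I + 93*sqrt(70)) ≈ -1.3524e-6 + 1.4231e-9*I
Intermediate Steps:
D(Q) = -93*sqrt(Q)
1/(D(-70) - 739430) = 1/(-93*I*sqrt(70) - 739430) = 1/(-739430 - 93*I*sqrt(70))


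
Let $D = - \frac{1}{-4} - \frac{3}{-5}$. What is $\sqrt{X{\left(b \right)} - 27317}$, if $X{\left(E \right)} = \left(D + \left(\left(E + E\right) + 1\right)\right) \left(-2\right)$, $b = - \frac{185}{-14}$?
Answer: $\frac{i \sqrt{134130430}}{70} \approx 165.45 i$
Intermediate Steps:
$b = \frac{185}{14}$ ($b = \left(-185\right) \left(- \frac{1}{14}\right) = \frac{185}{14} \approx 13.214$)
$D = \frac{17}{20}$ ($D = \left(-1\right) \left(- \frac{1}{4}\right) - - \frac{3}{5} = \frac{1}{4} + \frac{3}{5} = \frac{17}{20} \approx 0.85$)
$X{\left(E \right)} = - \frac{37}{10} - 4 E$ ($X{\left(E \right)} = \left(\frac{17}{20} + \left(\left(E + E\right) + 1\right)\right) \left(-2\right) = \left(\frac{17}{20} + \left(2 E + 1\right)\right) \left(-2\right) = \left(\frac{17}{20} + \left(1 + 2 E\right)\right) \left(-2\right) = \left(\frac{37}{20} + 2 E\right) \left(-2\right) = - \frac{37}{10} - 4 E$)
$\sqrt{X{\left(b \right)} - 27317} = \sqrt{\left(- \frac{37}{10} - \frac{370}{7}\right) - 27317} = \sqrt{- \frac{3959}{70} - 27317} = \sqrt{- \frac{1916149}{70}} = \frac{i \sqrt{134130430}}{70}$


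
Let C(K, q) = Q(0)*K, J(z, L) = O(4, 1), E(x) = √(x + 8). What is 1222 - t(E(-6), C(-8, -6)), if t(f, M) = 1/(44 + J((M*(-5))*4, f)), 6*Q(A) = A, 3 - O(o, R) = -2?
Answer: 59877/49 ≈ 1222.0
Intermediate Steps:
O(o, R) = 5 (O(o, R) = 3 - 1*(-2) = 3 + 2 = 5)
Q(A) = A/6
E(x) = √(8 + x)
J(z, L) = 5
C(K, q) = 0 (C(K, q) = ((⅙)*0)*K = 0*K = 0)
t(f, M) = 1/49 (t(f, M) = 1/(44 + 5) = 1/49)
1222 - t(E(-6), C(-8, -6)) = 1222 - 1*1/49 = 1222 - 1/49 = 59877/49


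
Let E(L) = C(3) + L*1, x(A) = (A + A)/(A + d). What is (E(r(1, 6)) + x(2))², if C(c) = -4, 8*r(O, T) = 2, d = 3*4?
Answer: 9409/784 ≈ 12.001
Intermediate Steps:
d = 12
r(O, T) = ¼ (r(O, T) = (⅛)*2 = ¼)
x(A) = 2*A/(12 + A) (x(A) = (A + A)/(A + 12) = (2*A)/(12 + A) = 2*A/(12 + A))
E(L) = -4 + L (E(L) = -4 + L*1 = -4 + L)
(E(r(1, 6)) + x(2))² = ((-4 + ¼) + 2*2/(12 + 2))² = (-15/4 + 2*2/14)² = (-15/4 + 2*2*(1/14))² = (-15/4 + 2/7)² = (-97/28)² = 9409/784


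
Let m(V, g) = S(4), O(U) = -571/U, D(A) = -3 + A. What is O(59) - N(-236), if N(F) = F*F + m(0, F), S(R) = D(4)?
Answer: -3286694/59 ≈ -55707.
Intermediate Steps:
S(R) = 1 (S(R) = -3 + 4 = 1)
m(V, g) = 1
N(F) = 1 + F² (N(F) = F*F + 1 = F² + 1 = 1 + F²)
O(59) - N(-236) = -571/59 - (1 + (-236)²) = -571*1/59 - (1 + 55696) = -571/59 - 1*55697 = -571/59 - 55697 = -3286694/59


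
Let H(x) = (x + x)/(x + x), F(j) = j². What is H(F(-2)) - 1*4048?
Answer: -4047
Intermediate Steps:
H(x) = 1 (H(x) = (2*x)/((2*x)) = (2*x)*(1/(2*x)) = 1)
H(F(-2)) - 1*4048 = 1 - 1*4048 = 1 - 4048 = -4047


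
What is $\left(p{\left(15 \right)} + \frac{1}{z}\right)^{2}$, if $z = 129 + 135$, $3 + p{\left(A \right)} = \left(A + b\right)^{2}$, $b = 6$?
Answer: $\frac{13370990689}{69696} \approx 1.9185 \cdot 10^{5}$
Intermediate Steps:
$p{\left(A \right)} = -3 + \left(6 + A\right)^{2}$ ($p{\left(A \right)} = -3 + \left(A + 6\right)^{2} = -3 + \left(6 + A\right)^{2}$)
$z = 264$
$\left(p{\left(15 \right)} + \frac{1}{z}\right)^{2} = \left(\left(-3 + \left(6 + 15\right)^{2}\right) + \frac{1}{264}\right)^{2} = \left(\left(-3 + 21^{2}\right) + \frac{1}{264}\right)^{2} = \left(\left(-3 + 441\right) + \frac{1}{264}\right)^{2} = \left(438 + \frac{1}{264}\right)^{2} = \left(\frac{115633}{264}\right)^{2} = \frac{13370990689}{69696}$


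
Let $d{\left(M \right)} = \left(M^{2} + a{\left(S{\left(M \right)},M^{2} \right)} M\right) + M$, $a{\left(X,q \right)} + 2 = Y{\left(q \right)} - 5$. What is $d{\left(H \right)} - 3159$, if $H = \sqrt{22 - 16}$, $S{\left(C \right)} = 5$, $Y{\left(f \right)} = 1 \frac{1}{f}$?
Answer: $-3153 - \frac{35 \sqrt{6}}{6} \approx -3167.3$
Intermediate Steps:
$Y{\left(f \right)} = \frac{1}{f}$
$H = \sqrt{6} \approx 2.4495$
$a{\left(X,q \right)} = -7 + \frac{1}{q}$ ($a{\left(X,q \right)} = -2 + \left(\frac{1}{q} - 5\right) = -2 - \left(5 - \frac{1}{q}\right) = -7 + \frac{1}{q}$)
$d{\left(M \right)} = M + M^{2} + M \left(-7 + \frac{1}{M^{2}}\right)$ ($d{\left(M \right)} = \left(M^{2} + \left(-7 + \frac{1}{M^{2}}\right) M\right) + M = \left(M^{2} + M \left(-7 + \frac{1}{M^{2}}\right)\right) + M = M + M^{2} + M \left(-7 + \frac{1}{M^{2}}\right)$)
$d{\left(H \right)} - 3159 = \frac{1 + \left(\sqrt{6}\right)^{2} \left(-6 + \sqrt{6}\right)}{\sqrt{6}} - 3159 = \frac{\sqrt{6}}{6} \left(1 + 6 \left(-6 + \sqrt{6}\right)\right) - 3159 = \frac{\sqrt{6}}{6} \left(1 - \left(36 - 6 \sqrt{6}\right)\right) - 3159 = \frac{\sqrt{6}}{6} \left(-35 + 6 \sqrt{6}\right) - 3159 = \frac{\sqrt{6} \left(-35 + 6 \sqrt{6}\right)}{6} - 3159 = -3159 + \frac{\sqrt{6} \left(-35 + 6 \sqrt{6}\right)}{6}$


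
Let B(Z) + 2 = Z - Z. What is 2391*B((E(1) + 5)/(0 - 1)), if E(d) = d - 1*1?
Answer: -4782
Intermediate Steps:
E(d) = -1 + d (E(d) = d - 1 = -1 + d)
B(Z) = -2 (B(Z) = -2 + (Z - Z) = -2 + 0 = -2)
2391*B((E(1) + 5)/(0 - 1)) = 2391*(-2) = -4782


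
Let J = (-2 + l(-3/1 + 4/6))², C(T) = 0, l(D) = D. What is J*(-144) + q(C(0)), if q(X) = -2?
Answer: -2706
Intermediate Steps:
J = 169/9 (J = (-2 + (-3/1 + 4/6))² = (-2 + (-3*1 + 4*(⅙)))² = (-2 + (-3 + ⅔))² = (-2 - 7/3)² = (-13/3)² = 169/9 ≈ 18.778)
J*(-144) + q(C(0)) = (169/9)*(-144) - 2 = -2704 - 2 = -2706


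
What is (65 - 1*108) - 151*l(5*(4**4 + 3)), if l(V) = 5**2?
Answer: -3818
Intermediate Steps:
l(V) = 25
(65 - 1*108) - 151*l(5*(4**4 + 3)) = (65 - 1*108) - 151*25 = (65 - 108) - 3775 = -43 - 3775 = -3818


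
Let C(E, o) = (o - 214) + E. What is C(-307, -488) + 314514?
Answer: 313505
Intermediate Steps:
C(E, o) = -214 + E + o (C(E, o) = (-214 + o) + E = -214 + E + o)
C(-307, -488) + 314514 = (-214 - 307 - 488) + 314514 = -1009 + 314514 = 313505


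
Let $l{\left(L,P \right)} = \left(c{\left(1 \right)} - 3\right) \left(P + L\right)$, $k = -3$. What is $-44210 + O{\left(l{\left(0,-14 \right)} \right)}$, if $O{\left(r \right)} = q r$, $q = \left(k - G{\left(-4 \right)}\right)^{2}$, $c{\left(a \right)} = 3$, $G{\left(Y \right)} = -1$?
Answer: $-44210$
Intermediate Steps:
$q = 4$ ($q = \left(-3 - -1\right)^{2} = \left(-3 + 1\right)^{2} = \left(-2\right)^{2} = 4$)
$l{\left(L,P \right)} = 0$ ($l{\left(L,P \right)} = \left(3 - 3\right) \left(P + L\right) = 0 \left(L + P\right) = 0$)
$O{\left(r \right)} = 4 r$
$-44210 + O{\left(l{\left(0,-14 \right)} \right)} = -44210 + 4 \cdot 0 = -44210 + 0 = -44210$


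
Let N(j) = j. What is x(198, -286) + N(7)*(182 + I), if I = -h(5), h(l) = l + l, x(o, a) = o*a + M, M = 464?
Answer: -54960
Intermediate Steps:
x(o, a) = 464 + a*o (x(o, a) = o*a + 464 = a*o + 464 = 464 + a*o)
h(l) = 2*l
I = -10 (I = -2*5 = -1*10 = -10)
x(198, -286) + N(7)*(182 + I) = (464 - 286*198) + 7*(182 - 10) = (464 - 56628) + 7*172 = -56164 + 1204 = -54960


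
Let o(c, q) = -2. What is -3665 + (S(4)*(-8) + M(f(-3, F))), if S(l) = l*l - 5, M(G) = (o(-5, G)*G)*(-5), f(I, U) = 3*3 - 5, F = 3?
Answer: -3713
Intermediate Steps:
f(I, U) = 4 (f(I, U) = 9 - 5 = 4)
M(G) = 10*G (M(G) = -2*G*(-5) = 10*G)
S(l) = -5 + l² (S(l) = l² - 5 = -5 + l²)
-3665 + (S(4)*(-8) + M(f(-3, F))) = -3665 + ((-5 + 4²)*(-8) + 10*4) = -3665 + ((-5 + 16)*(-8) + 40) = -3665 + (11*(-8) + 40) = -3665 + (-88 + 40) = -3665 - 48 = -3713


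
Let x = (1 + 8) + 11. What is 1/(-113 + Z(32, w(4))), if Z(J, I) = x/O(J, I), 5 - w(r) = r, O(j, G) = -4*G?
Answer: -1/118 ≈ -0.0084746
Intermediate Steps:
x = 20 (x = 9 + 11 = 20)
w(r) = 5 - r
Z(J, I) = -5/I (Z(J, I) = 20/((-4*I)) = 20*(-1/(4*I)) = -5/I)
1/(-113 + Z(32, w(4))) = 1/(-113 - 5/(5 - 1*4)) = 1/(-113 - 5/(5 - 4)) = 1/(-113 - 5/1) = 1/(-113 - 5*1) = 1/(-113 - 5) = 1/(-118) = -1/118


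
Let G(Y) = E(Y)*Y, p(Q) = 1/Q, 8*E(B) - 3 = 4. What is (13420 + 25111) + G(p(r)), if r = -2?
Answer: 616489/16 ≈ 38531.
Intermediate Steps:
E(B) = 7/8 (E(B) = 3/8 + (⅛)*4 = 3/8 + ½ = 7/8)
G(Y) = 7*Y/8
(13420 + 25111) + G(p(r)) = (13420 + 25111) + (7/8)/(-2) = 38531 + (7/8)*(-½) = 38531 - 7/16 = 616489/16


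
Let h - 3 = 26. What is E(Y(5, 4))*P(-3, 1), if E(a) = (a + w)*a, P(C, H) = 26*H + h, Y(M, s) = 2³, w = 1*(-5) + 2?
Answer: 2200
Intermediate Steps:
w = -3 (w = -5 + 2 = -3)
h = 29 (h = 3 + 26 = 29)
Y(M, s) = 8
P(C, H) = 29 + 26*H (P(C, H) = 26*H + 29 = 29 + 26*H)
E(a) = a*(-3 + a) (E(a) = (a - 3)*a = (-3 + a)*a = a*(-3 + a))
E(Y(5, 4))*P(-3, 1) = (8*(-3 + 8))*(29 + 26*1) = (8*5)*(29 + 26) = 40*55 = 2200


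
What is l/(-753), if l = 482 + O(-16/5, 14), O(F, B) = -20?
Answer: -154/251 ≈ -0.61355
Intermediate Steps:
l = 462 (l = 482 - 20 = 462)
l/(-753) = 462/(-753) = 462*(-1/753) = -154/251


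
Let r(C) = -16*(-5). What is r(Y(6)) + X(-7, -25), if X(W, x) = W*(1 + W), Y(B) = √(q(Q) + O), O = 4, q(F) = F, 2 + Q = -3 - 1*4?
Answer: 122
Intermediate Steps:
Q = -9 (Q = -2 + (-3 - 1*4) = -2 + (-3 - 4) = -2 - 7 = -9)
Y(B) = I*√5 (Y(B) = √(-9 + 4) = √(-5) = I*√5)
r(C) = 80
r(Y(6)) + X(-7, -25) = 80 - 7*(1 - 7) = 80 - 7*(-6) = 80 + 42 = 122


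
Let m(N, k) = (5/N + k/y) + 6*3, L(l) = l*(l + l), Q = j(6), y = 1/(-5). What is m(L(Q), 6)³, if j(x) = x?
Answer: -633839779/373248 ≈ -1698.2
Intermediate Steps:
y = -⅕ ≈ -0.20000
Q = 6
L(l) = 2*l² (L(l) = l*(2*l) = 2*l²)
m(N, k) = 18 - 5*k + 5/N (m(N, k) = (5/N + k/(-⅕)) + 6*3 = (5/N + k*(-5)) + 18 = (5/N - 5*k) + 18 = (-5*k + 5/N) + 18 = 18 - 5*k + 5/N)
m(L(Q), 6)³ = (18 - 5*6 + 5/((2*6²)))³ = (18 - 30 + 5/((2*36)))³ = (18 - 30 + 5/72)³ = (-859/72)³ = -633839779/373248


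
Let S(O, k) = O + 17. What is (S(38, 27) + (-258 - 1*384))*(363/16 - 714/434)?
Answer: -6126519/496 ≈ -12352.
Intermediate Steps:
S(O, k) = 17 + O
(S(38, 27) + (-258 - 1*384))*(363/16 - 714/434) = ((17 + 38) + (-258 - 1*384))*(363/16 - 714/434) = (55 + (-258 - 384))*(363*(1/16) - 714*1/434) = (55 - 642)*(363/16 - 51/31) = -587*10437/496 = -6126519/496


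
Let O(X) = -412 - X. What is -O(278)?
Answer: 690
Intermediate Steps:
-O(278) = -(-412 - 1*278) = -(-412 - 278) = -1*(-690) = 690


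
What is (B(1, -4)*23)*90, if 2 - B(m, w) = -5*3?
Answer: 35190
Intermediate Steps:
B(m, w) = 17 (B(m, w) = 2 - (-5)*3 = 2 - 1*(-15) = 2 + 15 = 17)
(B(1, -4)*23)*90 = (17*23)*90 = 391*90 = 35190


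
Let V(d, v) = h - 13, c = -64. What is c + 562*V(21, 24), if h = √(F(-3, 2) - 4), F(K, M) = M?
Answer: -7370 + 562*I*√2 ≈ -7370.0 + 794.79*I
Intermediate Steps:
h = I*√2 (h = √(2 - 4) = √(-2) = I*√2 ≈ 1.4142*I)
V(d, v) = -13 + I*√2 (V(d, v) = I*√2 - 13 = -13 + I*√2)
c + 562*V(21, 24) = -64 + 562*(-13 + I*√2) = -64 + (-7306 + 562*I*√2) = -7370 + 562*I*√2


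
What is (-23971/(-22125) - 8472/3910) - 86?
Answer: -753346889/8650875 ≈ -87.083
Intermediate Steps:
(-23971/(-22125) - 8472/3910) - 86 = (-23971*(-1/22125) - 8472*1/3910) - 86 = (23971/22125 - 4236/1955) - 86 = -9371639/8650875 - 86 = -753346889/8650875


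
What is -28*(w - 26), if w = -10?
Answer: 1008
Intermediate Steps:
-28*(w - 26) = -28*(-10 - 26) = -28*(-36) = 1008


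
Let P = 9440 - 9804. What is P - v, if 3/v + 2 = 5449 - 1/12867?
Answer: -25511542073/70086548 ≈ -364.00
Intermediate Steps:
P = -364
v = 38601/70086548 (v = 3/(-2 + (5449 - 1/12867)) = 3/(-2 + 70112282/12867) = 3/(70086548/12867) = 3*(12867/70086548) = 38601/70086548 ≈ 0.00055076)
P - v = -364 - 1*38601/70086548 = -364 - 38601/70086548 = -25511542073/70086548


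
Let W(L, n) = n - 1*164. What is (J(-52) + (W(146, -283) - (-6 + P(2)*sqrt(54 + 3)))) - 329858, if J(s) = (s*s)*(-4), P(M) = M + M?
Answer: -341115 - 4*sqrt(57) ≈ -3.4115e+5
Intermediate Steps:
P(M) = 2*M
J(s) = -4*s**2 (J(s) = s**2*(-4) = -4*s**2)
W(L, n) = -164 + n (W(L, n) = n - 164 = -164 + n)
(J(-52) + (W(146, -283) - (-6 + P(2)*sqrt(54 + 3)))) - 329858 = (-4*(-52)**2 + ((-164 - 283) - (-6 + (2*2)*sqrt(54 + 3)))) - 329858 = (-4*2704 + (-447 - (-6 + 4*sqrt(57)))) - 329858 = (-10816 + (-447 + (6 - 4*sqrt(57)))) - 329858 = (-10816 + (-441 - 4*sqrt(57))) - 329858 = (-11257 - 4*sqrt(57)) - 329858 = -341115 - 4*sqrt(57)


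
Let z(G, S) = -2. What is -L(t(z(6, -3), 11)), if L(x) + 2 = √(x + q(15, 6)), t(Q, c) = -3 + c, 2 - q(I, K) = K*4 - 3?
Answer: 2 - I*√11 ≈ 2.0 - 3.3166*I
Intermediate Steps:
q(I, K) = 5 - 4*K (q(I, K) = 2 - (K*4 - 3) = 2 - (4*K - 3) = 2 - (-3 + 4*K) = 2 + (3 - 4*K) = 5 - 4*K)
L(x) = -2 + √(-19 + x) (L(x) = -2 + √(x + (5 - 4*6)) = -2 + √(x + (5 - 24)) = -2 + √(x - 19) = -2 + √(-19 + x))
-L(t(z(6, -3), 11)) = -(-2 + √(-19 + (-3 + 11))) = -(-2 + √(-19 + 8)) = -(-2 + √(-11)) = -(-2 + I*√11) = 2 - I*√11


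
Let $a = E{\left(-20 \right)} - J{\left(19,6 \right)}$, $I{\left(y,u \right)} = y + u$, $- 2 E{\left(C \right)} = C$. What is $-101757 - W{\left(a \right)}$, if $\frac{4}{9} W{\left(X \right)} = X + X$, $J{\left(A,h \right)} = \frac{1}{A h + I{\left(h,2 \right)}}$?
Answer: $- \frac{24839679}{244} \approx -1.018 \cdot 10^{5}$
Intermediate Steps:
$E{\left(C \right)} = - \frac{C}{2}$
$I{\left(y,u \right)} = u + y$
$J{\left(A,h \right)} = \frac{1}{2 + h + A h}$ ($J{\left(A,h \right)} = \frac{1}{A h + \left(2 + h\right)} = \frac{1}{2 + h + A h}$)
$a = \frac{1219}{122}$ ($a = \left(- \frac{1}{2}\right) \left(-20\right) - \frac{1}{2 + 6 + 19 \cdot 6} = 10 - \frac{1}{2 + 6 + 114} = 10 - \frac{1}{122} = \frac{1219}{122} \approx 9.9918$)
$W{\left(X \right)} = \frac{9 X}{2}$ ($W{\left(X \right)} = \frac{9 \left(X + X\right)}{4} = \frac{9 \cdot 2 X}{4} = \frac{9 X}{2}$)
$-101757 - W{\left(a \right)} = -101757 - \frac{9}{2} \cdot \frac{1219}{122} = -101757 - \frac{10971}{244} = - \frac{24839679}{244}$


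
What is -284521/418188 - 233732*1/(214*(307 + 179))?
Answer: -10611269975/3624435396 ≈ -2.9277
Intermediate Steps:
-284521/418188 - 233732*1/(214*(307 + 179)) = -284521*1/418188 - 233732/(486*214) = -284521/418188 - 233732/104004 = -284521/418188 - 233732*1/104004 = -284521/418188 - 58433/26001 = -10611269975/3624435396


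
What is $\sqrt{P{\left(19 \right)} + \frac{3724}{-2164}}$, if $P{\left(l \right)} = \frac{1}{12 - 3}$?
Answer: $\frac{i \sqrt{4240358}}{1623} \approx 1.2688 i$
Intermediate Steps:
$P{\left(l \right)} = \frac{1}{9}$
$\sqrt{P{\left(19 \right)} + \frac{3724}{-2164}} = \sqrt{\frac{1}{9} + \frac{3724}{-2164}} = \sqrt{\frac{1}{9} + 3724 \left(- \frac{1}{2164}\right)} = \sqrt{\frac{1}{9} - \frac{931}{541}} = \sqrt{- \frac{7838}{4869}} = \frac{i \sqrt{4240358}}{1623}$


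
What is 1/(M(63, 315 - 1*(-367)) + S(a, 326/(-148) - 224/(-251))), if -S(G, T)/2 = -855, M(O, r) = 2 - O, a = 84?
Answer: 1/1649 ≈ 0.00060643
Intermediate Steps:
S(G, T) = 1710 (S(G, T) = -2*(-855) = 1710)
1/(M(63, 315 - 1*(-367)) + S(a, 326/(-148) - 224/(-251))) = 1/((2 - 1*63) + 1710) = 1/((2 - 63) + 1710) = 1/(-61 + 1710) = 1/1649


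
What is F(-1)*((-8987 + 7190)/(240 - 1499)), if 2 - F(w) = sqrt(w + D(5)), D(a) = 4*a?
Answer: 3594/1259 - 1797*sqrt(19)/1259 ≈ -3.3669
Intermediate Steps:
F(w) = 2 - sqrt(20 + w) (F(w) = 2 - sqrt(w + 4*5) = 2 - sqrt(w + 20) = 2 - sqrt(20 + w))
F(-1)*((-8987 + 7190)/(240 - 1499)) = (2 - sqrt(20 - 1))*((-8987 + 7190)/(240 - 1499)) = (2 - sqrt(19))*(-1797/(-1259)) = (2 - sqrt(19))*(-1797*(-1/1259)) = (2 - sqrt(19))*(1797/1259) = 3594/1259 - 1797*sqrt(19)/1259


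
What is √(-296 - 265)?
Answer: I*√561 ≈ 23.685*I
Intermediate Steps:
√(-296 - 265) = √(-561) = I*√561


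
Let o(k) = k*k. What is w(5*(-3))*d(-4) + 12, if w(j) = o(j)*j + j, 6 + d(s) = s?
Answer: 33912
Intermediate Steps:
o(k) = k²
d(s) = -6 + s
w(j) = j + j³ (w(j) = j²*j + j = j³ + j = j + j³)
w(5*(-3))*d(-4) + 12 = (5*(-3) + (5*(-3))³)*(-6 - 4) + 12 = (-15 + (-15)³)*(-10) + 12 = (-15 - 3375)*(-10) + 12 = -3390*(-10) + 12 = 33900 + 12 = 33912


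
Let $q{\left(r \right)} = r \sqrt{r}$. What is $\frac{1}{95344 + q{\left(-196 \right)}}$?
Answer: $\frac{5959}{568625492} + \frac{343 i}{1137250984} \approx 1.048 \cdot 10^{-5} + 3.016 \cdot 10^{-7} i$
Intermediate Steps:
$q{\left(r \right)} = r^{\frac{3}{2}}$
$\frac{1}{95344 + q{\left(-196 \right)}} = \frac{1}{95344 + \left(-196\right)^{\frac{3}{2}}} = \frac{1}{95344 - 2744 i} = \frac{95344 + 2744 i}{9098007872}$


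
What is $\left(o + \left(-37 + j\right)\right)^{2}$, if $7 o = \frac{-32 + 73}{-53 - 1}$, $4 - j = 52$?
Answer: $\frac{1034973241}{142884} \approx 7243.5$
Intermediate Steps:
$j = -48$ ($j = 4 - 52 = -48$)
$o = - \frac{41}{378}$ ($o = \frac{\left(-32 + 73\right) \frac{1}{-53 - 1}}{7} = \frac{41 \frac{1}{-54}}{7} = \frac{41 \left(- \frac{1}{54}\right)}{7} = \frac{1}{7} \left(- \frac{41}{54}\right) = - \frac{41}{378} \approx -0.10847$)
$\left(o + \left(-37 + j\right)\right)^{2} = \left(- \frac{41}{378} - 85\right)^{2} = \left(- \frac{32171}{378}\right)^{2} = \frac{1034973241}{142884}$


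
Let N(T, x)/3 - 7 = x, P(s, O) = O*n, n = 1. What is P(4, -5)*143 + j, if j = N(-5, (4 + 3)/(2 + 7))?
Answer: -2075/3 ≈ -691.67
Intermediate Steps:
P(s, O) = O (P(s, O) = O*1 = O)
N(T, x) = 21 + 3*x
j = 70/3 (j = 21 + 3*((4 + 3)/(2 + 7)) = 21 + 3*(7/9) = 21 + 7/3 = 70/3 ≈ 23.333)
P(4, -5)*143 + j = -5*143 + 70/3 = -715 + 70/3 = -2075/3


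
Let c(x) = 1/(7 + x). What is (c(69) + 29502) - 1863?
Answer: 2100565/76 ≈ 27639.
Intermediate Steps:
(c(69) + 29502) - 1863 = (1/(7 + 69) + 29502) - 1863 = (1/76 + 29502) - 1863 = 2242153/76 - 1863 = 2100565/76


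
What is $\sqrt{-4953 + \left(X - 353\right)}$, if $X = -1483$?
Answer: $i \sqrt{6789} \approx 82.395 i$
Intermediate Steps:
$\sqrt{-4953 + \left(X - 353\right)} = \sqrt{-4953 - 1836} = \sqrt{-6789} = i \sqrt{6789}$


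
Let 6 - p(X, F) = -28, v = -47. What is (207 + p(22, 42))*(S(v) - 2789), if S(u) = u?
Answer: -683476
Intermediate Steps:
p(X, F) = 34 (p(X, F) = 6 - 1*(-28) = 6 + 28 = 34)
(207 + p(22, 42))*(S(v) - 2789) = (207 + 34)*(-47 - 2789) = 241*(-2836) = -683476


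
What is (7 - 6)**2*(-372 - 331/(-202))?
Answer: -74813/202 ≈ -370.36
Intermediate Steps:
(7 - 6)**2*(-372 - 331/(-202)) = 1**2*(-372 - 331*(-1/202)) = 1*(-372 + 331/202) = 1*(-74813/202) = -74813/202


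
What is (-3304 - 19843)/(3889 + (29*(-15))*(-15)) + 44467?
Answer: 463056191/10414 ≈ 44465.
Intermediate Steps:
(-3304 - 19843)/(3889 + (29*(-15))*(-15)) + 44467 = -23147/(3889 - 435*(-15)) + 44467 = -23147/(3889 + 6525) + 44467 = -23147/10414 + 44467 = 463056191/10414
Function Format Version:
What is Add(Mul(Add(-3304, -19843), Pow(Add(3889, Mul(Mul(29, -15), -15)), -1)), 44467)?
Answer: Rational(463056191, 10414) ≈ 44465.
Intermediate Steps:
Add(Mul(Add(-3304, -19843), Pow(Add(3889, Mul(Mul(29, -15), -15)), -1)), 44467) = Add(Mul(-23147, Pow(Add(3889, Mul(-435, -15)), -1)), 44467) = Add(Mul(-23147, Pow(Add(3889, 6525), -1)), 44467) = Add(Mul(-23147, Pow(10414, -1)), 44467) = Add(Mul(-23147, Rational(1, 10414)), 44467) = Add(Rational(-23147, 10414), 44467) = Rational(463056191, 10414)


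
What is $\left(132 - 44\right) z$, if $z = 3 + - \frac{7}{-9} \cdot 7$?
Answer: $\frac{6688}{9} \approx 743.11$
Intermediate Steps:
$z = \frac{76}{9}$ ($z = 3 + \left(-7\right) \left(- \frac{1}{9}\right) 7 = 3 + \frac{7}{9} \cdot 7 = 3 + \frac{49}{9} = \frac{76}{9} \approx 8.4444$)
$\left(132 - 44\right) z = \left(132 - 44\right) \frac{76}{9} = 88 \cdot \frac{76}{9} = \frac{6688}{9}$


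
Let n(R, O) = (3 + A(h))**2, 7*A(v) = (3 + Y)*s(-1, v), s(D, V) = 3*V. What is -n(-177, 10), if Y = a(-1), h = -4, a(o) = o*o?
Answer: -729/49 ≈ -14.878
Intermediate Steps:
a(o) = o**2
Y = 1 (Y = (-1)**2 = 1)
A(v) = 12*v/7 (A(v) = ((3 + 1)*(3*v))/7 = (4*(3*v))/7 = (12*v)/7 = 12*v/7)
n(R, O) = 729/49 (n(R, O) = (3 + (12/7)*(-4))**2 = (3 - 48/7)**2 = (-27/7)**2 = 729/49)
-n(-177, 10) = -1*729/49 = -729/49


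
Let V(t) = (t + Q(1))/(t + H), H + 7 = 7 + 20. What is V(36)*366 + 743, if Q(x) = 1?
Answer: 27575/28 ≈ 984.82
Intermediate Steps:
H = 20 (H = -7 + (7 + 20) = -7 + 27 = 20)
V(t) = (1 + t)/(20 + t) (V(t) = (t + 1)/(t + 20) = (1 + t)/(20 + t))
V(36)*366 + 743 = ((1 + 36)/(20 + 36))*366 + 743 = (37/56)*366 + 743 = 6771/28 + 743 = 27575/28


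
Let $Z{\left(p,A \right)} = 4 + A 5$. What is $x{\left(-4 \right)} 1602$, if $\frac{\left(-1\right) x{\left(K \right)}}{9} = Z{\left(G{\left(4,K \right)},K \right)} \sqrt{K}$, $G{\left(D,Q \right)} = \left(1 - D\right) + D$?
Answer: $461376 i \approx 4.6138 \cdot 10^{5} i$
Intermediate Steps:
$G{\left(D,Q \right)} = 1$
$Z{\left(p,A \right)} = 4 + 5 A$
$x{\left(K \right)} = - 9 \sqrt{K} \left(4 + 5 K\right)$ ($x{\left(K \right)} = - 9 \left(4 + 5 K\right) \sqrt{K} = - 9 \sqrt{K} \left(4 + 5 K\right)$)
$x{\left(-4 \right)} 1602 = \sqrt{-4} \left(-36 - -180\right) 1602 = 2 i \left(-36 + 180\right) 1602 = 2 i 144 \cdot 1602 = 288 i 1602 = 461376 i$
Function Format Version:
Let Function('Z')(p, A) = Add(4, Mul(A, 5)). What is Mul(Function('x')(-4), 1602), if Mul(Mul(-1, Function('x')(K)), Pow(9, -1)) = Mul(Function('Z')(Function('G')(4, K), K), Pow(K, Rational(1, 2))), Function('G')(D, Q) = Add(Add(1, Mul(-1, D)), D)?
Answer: Mul(461376, I) ≈ Mul(4.6138e+5, I)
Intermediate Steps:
Function('G')(D, Q) = 1
Function('Z')(p, A) = Add(4, Mul(5, A))
Function('x')(K) = Mul(-9, Pow(K, Rational(1, 2)), Add(4, Mul(5, K))) (Function('x')(K) = Mul(-9, Mul(Add(4, Mul(5, K)), Pow(K, Rational(1, 2)))) = Mul(-9, Mul(Pow(K, Rational(1, 2)), Add(4, Mul(5, K)))) = Mul(-9, Pow(K, Rational(1, 2)), Add(4, Mul(5, K))))
Mul(Function('x')(-4), 1602) = Mul(Mul(Pow(-4, Rational(1, 2)), Add(-36, Mul(-45, -4))), 1602) = Mul(Mul(Mul(2, I), Add(-36, 180)), 1602) = Mul(Mul(Mul(2, I), 144), 1602) = Mul(Mul(288, I), 1602) = Mul(461376, I)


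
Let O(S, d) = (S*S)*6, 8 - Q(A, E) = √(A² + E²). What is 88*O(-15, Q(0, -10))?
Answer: 118800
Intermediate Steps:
Q(A, E) = 8 - √(A² + E²)
O(S, d) = 6*S² (O(S, d) = S²*6 = 6*S²)
88*O(-15, Q(0, -10)) = 88*(6*(-15)²) = 88*(6*225) = 88*1350 = 118800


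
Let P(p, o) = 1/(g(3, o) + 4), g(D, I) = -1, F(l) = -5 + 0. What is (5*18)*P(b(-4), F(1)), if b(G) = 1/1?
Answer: 30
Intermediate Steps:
F(l) = -5
b(G) = 1
P(p, o) = ⅓ (P(p, o) = 1/(-1 + 4) = 1/3 = ⅓)
(5*18)*P(b(-4), F(1)) = (5*18)*(⅓) = 90*(⅓) = 30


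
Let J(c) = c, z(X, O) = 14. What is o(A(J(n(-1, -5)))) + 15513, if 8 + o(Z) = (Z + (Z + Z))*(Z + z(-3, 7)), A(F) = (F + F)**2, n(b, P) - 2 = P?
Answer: 20905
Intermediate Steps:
n(b, P) = 2 + P
A(F) = 4*F**2 (A(F) = (2*F)**2 = 4*F**2)
o(Z) = -8 + 3*Z*(14 + Z) (o(Z) = -8 + (Z + (Z + Z))*(Z + 14) = -8 + (Z + 2*Z)*(14 + Z) = -8 + (3*Z)*(14 + Z) = -8 + 3*Z*(14 + Z))
o(A(J(n(-1, -5)))) + 15513 = (-8 + 3*(4*(2 - 5)**2)**2 + 42*(4*(2 - 5)**2)) + 15513 = (-8 + 3*(4*(-3)**2)**2 + 42*(4*(-3)**2)) + 15513 = (-8 + 3*(4*9)**2 + 42*(4*9)) + 15513 = (-8 + 3*36**2 + 42*36) + 15513 = (-8 + 3*1296 + 1512) + 15513 = (-8 + 3888 + 1512) + 15513 = 5392 + 15513 = 20905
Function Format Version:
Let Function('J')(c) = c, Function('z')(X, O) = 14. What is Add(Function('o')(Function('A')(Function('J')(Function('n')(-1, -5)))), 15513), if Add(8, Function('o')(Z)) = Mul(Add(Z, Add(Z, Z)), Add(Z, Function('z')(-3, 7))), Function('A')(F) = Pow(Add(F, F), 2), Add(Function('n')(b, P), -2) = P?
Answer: 20905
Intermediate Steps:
Function('n')(b, P) = Add(2, P)
Function('A')(F) = Mul(4, Pow(F, 2)) (Function('A')(F) = Pow(Mul(2, F), 2) = Mul(4, Pow(F, 2)))
Function('o')(Z) = Add(-8, Mul(3, Z, Add(14, Z))) (Function('o')(Z) = Add(-8, Mul(Add(Z, Add(Z, Z)), Add(Z, 14))) = Add(-8, Mul(Add(Z, Mul(2, Z)), Add(14, Z))) = Add(-8, Mul(Mul(3, Z), Add(14, Z))) = Add(-8, Mul(3, Z, Add(14, Z))))
Add(Function('o')(Function('A')(Function('J')(Function('n')(-1, -5)))), 15513) = Add(Add(-8, Mul(3, Pow(Mul(4, Pow(Add(2, -5), 2)), 2)), Mul(42, Mul(4, Pow(Add(2, -5), 2)))), 15513) = Add(Add(-8, Mul(3, Pow(Mul(4, Pow(-3, 2)), 2)), Mul(42, Mul(4, Pow(-3, 2)))), 15513) = Add(Add(-8, Mul(3, Pow(Mul(4, 9), 2)), Mul(42, Mul(4, 9))), 15513) = Add(Add(-8, Mul(3, Pow(36, 2)), Mul(42, 36)), 15513) = Add(Add(-8, Mul(3, 1296), 1512), 15513) = Add(Add(-8, 3888, 1512), 15513) = Add(5392, 15513) = 20905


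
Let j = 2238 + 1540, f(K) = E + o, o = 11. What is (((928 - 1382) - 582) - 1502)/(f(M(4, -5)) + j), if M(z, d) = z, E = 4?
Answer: -2538/3793 ≈ -0.66913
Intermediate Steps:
f(K) = 15 (f(K) = 4 + 11 = 15)
j = 3778
(((928 - 1382) - 582) - 1502)/(f(M(4, -5)) + j) = (((928 - 1382) - 582) - 1502)/(15 + 3778) = ((-454 - 582) - 1502)/3793 = (-1036 - 1502)*(1/3793) = -2538*1/3793 = -2538/3793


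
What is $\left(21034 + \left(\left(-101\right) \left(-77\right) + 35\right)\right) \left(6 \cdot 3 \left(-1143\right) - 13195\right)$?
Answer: $-974100574$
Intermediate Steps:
$\left(21034 + \left(\left(-101\right) \left(-77\right) + 35\right)\right) \left(6 \cdot 3 \left(-1143\right) - 13195\right) = \left(21034 + \left(7777 + 35\right)\right) \left(18 \left(-1143\right) - 13195\right) = \left(21034 + 7812\right) \left(-20574 - 13195\right) = 28846 \left(-33769\right) = -974100574$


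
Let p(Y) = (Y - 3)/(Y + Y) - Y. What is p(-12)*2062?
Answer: 104131/4 ≈ 26033.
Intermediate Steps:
p(Y) = -Y + (-3 + Y)/(2*Y) (p(Y) = (-3 + Y)/((2*Y)) - Y = (-3 + Y)*(1/(2*Y)) - Y = (-3 + Y)/(2*Y) - Y = -Y + (-3 + Y)/(2*Y))
p(-12)*2062 = (½ - 1*(-12) - 3/2/(-12))*2062 = (½ + 12 - 3/2*(-1/12))*2062 = (½ + 12 + ⅛)*2062 = (101/8)*2062 = 104131/4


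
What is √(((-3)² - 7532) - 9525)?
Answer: 2*I*√4262 ≈ 130.57*I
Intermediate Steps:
√(((-3)² - 7532) - 9525) = √((9 - 7532) - 9525) = √(-7523 - 9525) = √(-17048) = 2*I*√4262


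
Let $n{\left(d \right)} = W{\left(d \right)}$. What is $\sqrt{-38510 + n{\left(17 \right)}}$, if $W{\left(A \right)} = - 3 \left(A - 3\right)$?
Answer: $2 i \sqrt{9638} \approx 196.35 i$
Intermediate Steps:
$W{\left(A \right)} = 9 - 3 A$ ($W{\left(A \right)} = - 3 \left(-3 + A\right) = 9 - 3 A$)
$n{\left(d \right)} = 9 - 3 d$
$\sqrt{-38510 + n{\left(17 \right)}} = \sqrt{-38510 + \left(9 - 51\right)} = \sqrt{-38510 - 42} = \sqrt{-38552} = 2 i \sqrt{9638}$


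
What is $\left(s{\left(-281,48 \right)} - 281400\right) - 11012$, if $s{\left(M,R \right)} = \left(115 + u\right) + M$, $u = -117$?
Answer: $-292695$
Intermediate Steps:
$s{\left(M,R \right)} = -2 + M$ ($s{\left(M,R \right)} = \left(115 - 117\right) + M = -2 + M$)
$\left(s{\left(-281,48 \right)} - 281400\right) - 11012 = \left(\left(-2 - 281\right) - 281400\right) - 11012 = \left(-283 - 281400\right) - 11012 = -281683 - 11012 = -292695$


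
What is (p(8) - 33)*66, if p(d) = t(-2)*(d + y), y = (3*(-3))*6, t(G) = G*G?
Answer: -14322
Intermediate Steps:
t(G) = G²
y = -54 (y = -9*6 = -54)
p(d) = -216 + 4*d (p(d) = (-2)²*(d - 54) = 4*(-54 + d) = -216 + 4*d)
(p(8) - 33)*66 = ((-216 + 4*8) - 33)*66 = ((-216 + 32) - 33)*66 = (-184 - 33)*66 = -217*66 = -14322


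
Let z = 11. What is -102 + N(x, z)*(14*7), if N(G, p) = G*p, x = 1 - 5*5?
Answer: -25974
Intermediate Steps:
x = -24 (x = 1 - 25 = -24)
-102 + N(x, z)*(14*7) = -102 + (-24*11)*(14*7) = -102 - 264*98 = -102 - 25872 = -25974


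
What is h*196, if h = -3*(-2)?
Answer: 1176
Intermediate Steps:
h = 6 (h = -1*(-6) = 6)
h*196 = 6*196 = 1176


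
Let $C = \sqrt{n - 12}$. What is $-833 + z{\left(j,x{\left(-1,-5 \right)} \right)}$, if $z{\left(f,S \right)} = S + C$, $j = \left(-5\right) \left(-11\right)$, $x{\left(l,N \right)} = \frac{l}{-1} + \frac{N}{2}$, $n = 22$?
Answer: $- \frac{1669}{2} + \sqrt{10} \approx -831.34$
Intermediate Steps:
$x{\left(l,N \right)} = \frac{N}{2} - l$ ($x{\left(l,N \right)} = l \left(-1\right) + N \frac{1}{2} = - l + \frac{N}{2} = \frac{N}{2} - l$)
$j = 55$
$C = \sqrt{10}$ ($C = \sqrt{22 - 12} = \sqrt{10} \approx 3.1623$)
$z{\left(f,S \right)} = S + \sqrt{10}$
$-833 + z{\left(j,x{\left(-1,-5 \right)} \right)} = -833 + \left(\left(\frac{1}{2} \left(-5\right) - -1\right) + \sqrt{10}\right) = -833 + \left(\left(- \frac{5}{2} + 1\right) + \sqrt{10}\right) = -833 - \left(\frac{3}{2} - \sqrt{10}\right) = - \frac{1669}{2} + \sqrt{10}$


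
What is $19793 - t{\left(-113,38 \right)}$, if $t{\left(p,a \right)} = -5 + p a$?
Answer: $24092$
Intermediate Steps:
$t{\left(p,a \right)} = -5 + a p$
$19793 - t{\left(-113,38 \right)} = 19793 - \left(-5 + 38 \left(-113\right)\right) = 19793 - \left(-5 - 4294\right) = 19793 - -4299 = 19793 + 4299 = 24092$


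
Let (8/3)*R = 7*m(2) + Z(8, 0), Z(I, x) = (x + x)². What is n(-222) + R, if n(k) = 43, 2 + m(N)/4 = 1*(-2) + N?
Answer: 22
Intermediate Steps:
m(N) = -16 + 4*N (m(N) = -8 + 4*(1*(-2) + N) = -8 + 4*(-2 + N) = -8 + (-8 + 4*N) = -16 + 4*N)
Z(I, x) = 4*x² (Z(I, x) = (2*x)² = 4*x²)
R = -21 (R = 3*(7*(-16 + 4*2) + 4*0²)/8 = 3*(7*(-16 + 8) + 4*0)/8 = 3*(7*(-8) + 0)/8 = 3*(-56 + 0)/8 = (3/8)*(-56) = -21)
n(-222) + R = 43 - 21 = 22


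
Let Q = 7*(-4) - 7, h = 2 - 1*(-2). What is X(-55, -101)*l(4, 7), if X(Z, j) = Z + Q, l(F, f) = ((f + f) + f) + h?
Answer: -2250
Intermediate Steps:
h = 4 (h = 2 + 2 = 4)
Q = -35 (Q = -28 - 7 = -35)
l(F, f) = 4 + 3*f (l(F, f) = ((f + f) + f) + 4 = (2*f + f) + 4 = 3*f + 4 = 4 + 3*f)
X(Z, j) = -35 + Z (X(Z, j) = Z - 35 = -35 + Z)
X(-55, -101)*l(4, 7) = (-35 - 55)*(4 + 3*7) = -90*(4 + 21) = -90*25 = -2250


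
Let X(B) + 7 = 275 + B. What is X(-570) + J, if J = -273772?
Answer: -274074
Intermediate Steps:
X(B) = 268 + B (X(B) = -7 + (275 + B) = 268 + B)
X(-570) + J = (268 - 570) - 273772 = -302 - 273772 = -274074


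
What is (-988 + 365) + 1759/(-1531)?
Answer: -955572/1531 ≈ -624.15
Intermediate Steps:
(-988 + 365) + 1759/(-1531) = -623 + 1759*(-1/1531) = -623 - 1759/1531 = -955572/1531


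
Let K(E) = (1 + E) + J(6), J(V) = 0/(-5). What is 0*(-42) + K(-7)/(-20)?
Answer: 3/10 ≈ 0.30000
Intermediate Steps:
J(V) = 0 (J(V) = 0*(-⅕) = 0)
K(E) = 1 + E (K(E) = (1 + E) + 0 = 1 + E)
0*(-42) + K(-7)/(-20) = 0*(-42) + (1 - 7)/(-20) = 0 - 6*(-1/20) = 0 + 3/10 = 3/10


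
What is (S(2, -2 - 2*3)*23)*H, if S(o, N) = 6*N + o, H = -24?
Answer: 25392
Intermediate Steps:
S(o, N) = o + 6*N
(S(2, -2 - 2*3)*23)*H = ((2 + 6*(-2 - 2*3))*23)*(-24) = ((2 + 6*(-2 - 1*6))*23)*(-24) = ((2 + 6*(-2 - 6))*23)*(-24) = ((2 + 6*(-8))*23)*(-24) = ((2 - 48)*23)*(-24) = -46*23*(-24) = -1058*(-24) = 25392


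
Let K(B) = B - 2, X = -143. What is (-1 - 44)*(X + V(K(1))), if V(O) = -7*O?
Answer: 6120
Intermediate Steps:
K(B) = -2 + B
(-1 - 44)*(X + V(K(1))) = (-1 - 44)*(-143 - 7*(-2 + 1)) = -45*(-143 - 7*(-1)) = -45*(-143 + 7) = -45*(-136) = 6120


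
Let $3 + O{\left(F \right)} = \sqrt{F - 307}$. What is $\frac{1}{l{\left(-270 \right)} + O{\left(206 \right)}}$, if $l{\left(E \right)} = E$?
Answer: $- \frac{273}{74630} - \frac{i \sqrt{101}}{74630} \approx -0.003658 - 0.00013466 i$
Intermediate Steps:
$O{\left(F \right)} = -3 + \sqrt{-307 + F}$ ($O{\left(F \right)} = -3 + \sqrt{F - 307} = -3 + \sqrt{-307 + F}$)
$\frac{1}{l{\left(-270 \right)} + O{\left(206 \right)}} = \frac{1}{-270 - \left(3 - \sqrt{-307 + 206}\right)} = \frac{1}{-270 - \left(3 - \sqrt{-101}\right)} = \frac{1}{-270 - \left(3 - i \sqrt{101}\right)} = \frac{1}{-273 + i \sqrt{101}}$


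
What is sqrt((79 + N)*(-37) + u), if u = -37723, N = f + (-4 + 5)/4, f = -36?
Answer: 3*I*sqrt(17477)/2 ≈ 198.3*I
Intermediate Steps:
N = -143/4 (N = -36 + (-4 + 5)/4 = -36 + (1/4)*1 = -36 + 1/4 = -143/4 ≈ -35.750)
sqrt((79 + N)*(-37) + u) = sqrt((79 - 143/4)*(-37) - 37723) = sqrt((173/4)*(-37) - 37723) = sqrt(-6401/4 - 37723) = sqrt(-157293/4) = 3*I*sqrt(17477)/2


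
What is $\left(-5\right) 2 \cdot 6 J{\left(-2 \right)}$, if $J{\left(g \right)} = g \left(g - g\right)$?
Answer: $0$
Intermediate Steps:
$J{\left(g \right)} = 0$ ($J{\left(g \right)} = g 0 = 0$)
$\left(-5\right) 2 \cdot 6 J{\left(-2 \right)} = \left(-5\right) 2 \cdot 6 \cdot 0 = \left(-10\right) 6 \cdot 0 = \left(-60\right) 0 = 0$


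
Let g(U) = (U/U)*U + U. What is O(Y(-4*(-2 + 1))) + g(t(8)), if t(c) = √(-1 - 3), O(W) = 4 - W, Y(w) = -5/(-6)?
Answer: 19/6 + 4*I ≈ 3.1667 + 4.0*I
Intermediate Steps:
Y(w) = ⅚ (Y(w) = -5*(-⅙) = ⅚)
t(c) = 2*I (t(c) = √(-4) = 2*I)
g(U) = 2*U (g(U) = 1*U + U = U + U = 2*U)
O(Y(-4*(-2 + 1))) + g(t(8)) = (4 - 1*⅚) + 2*(2*I) = (4 - ⅚) + 4*I = 19/6 + 4*I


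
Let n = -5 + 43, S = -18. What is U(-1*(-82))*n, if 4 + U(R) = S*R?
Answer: -56240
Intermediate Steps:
n = 38
U(R) = -4 - 18*R
U(-1*(-82))*n = (-4 - (-18)*(-82))*38 = (-4 - 18*82)*38 = (-4 - 1476)*38 = -1480*38 = -56240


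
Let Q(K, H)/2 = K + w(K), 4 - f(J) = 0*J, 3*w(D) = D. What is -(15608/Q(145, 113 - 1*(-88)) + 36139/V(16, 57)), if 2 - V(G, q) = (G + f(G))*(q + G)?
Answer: -3293519/211410 ≈ -15.579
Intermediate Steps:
w(D) = D/3
f(J) = 4 (f(J) = 4 - 0*J = 4 - 1*0 = 4 + 0 = 4)
Q(K, H) = 8*K/3 (Q(K, H) = 2*(K + K/3) = 2*(4*K/3) = 8*K/3)
V(G, q) = 2 - (4 + G)*(G + q) (V(G, q) = 2 - (G + 4)*(q + G) = 2 - (4 + G)*(G + q))
-(15608/Q(145, 113 - 1*(-88)) + 36139/V(16, 57)) = -(15608/(((8/3)*145)) + 36139/(2 - 1*16**2 - 4*16 - 4*57 - 1*16*57)) = -(15608/(1160/3) + 36139/(2 - 1*256 - 64 - 228 - 912)) = -(15608*(3/1160) + 36139/(2 - 256 - 64 - 228 - 912)) = -(5853/145 + 36139/(-1458)) = -(5853/145 + 36139*(-1/1458)) = -(5853/145 - 36139/1458) = -1*3293519/211410 = -3293519/211410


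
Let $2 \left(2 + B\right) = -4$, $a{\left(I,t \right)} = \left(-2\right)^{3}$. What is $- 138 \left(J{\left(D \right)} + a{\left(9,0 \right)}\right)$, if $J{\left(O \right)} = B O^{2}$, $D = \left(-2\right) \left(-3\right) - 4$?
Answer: $3312$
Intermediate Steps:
$a{\left(I,t \right)} = -8$
$D = 2$ ($D = 6 - 4 = 2$)
$B = -4$ ($B = -2 + \frac{1}{2} \left(-4\right) = -2 - 2 = -4$)
$J{\left(O \right)} = - 4 O^{2}$
$- 138 \left(J{\left(D \right)} + a{\left(9,0 \right)}\right) = - 138 \left(- 4 \cdot 2^{2} - 8\right) = - 138 \left(\left(-4\right) 4 - 8\right) = - 138 \left(-16 - 8\right) = \left(-138\right) \left(-24\right) = 3312$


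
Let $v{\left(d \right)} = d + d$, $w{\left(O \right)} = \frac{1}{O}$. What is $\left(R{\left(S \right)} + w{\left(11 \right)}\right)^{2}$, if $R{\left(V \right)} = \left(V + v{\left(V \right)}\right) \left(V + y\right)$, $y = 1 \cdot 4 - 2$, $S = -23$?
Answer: $\frac{254083600}{121} \approx 2.0999 \cdot 10^{6}$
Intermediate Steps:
$v{\left(d \right)} = 2 d$
$y = 2$ ($y = 4 - 2 = 2$)
$R{\left(V \right)} = 3 V \left(2 + V\right)$ ($R{\left(V \right)} = \left(V + 2 V\right) \left(V + 2\right) = 3 V \left(2 + V\right)$)
$\left(R{\left(S \right)} + w{\left(11 \right)}\right)^{2} = \left(3 \left(-23\right) \left(2 - 23\right) + \frac{1}{11}\right)^{2} = \left(3 \left(-23\right) \left(-21\right) + \frac{1}{11}\right)^{2} = \left(1449 + \frac{1}{11}\right)^{2} = \left(\frac{15940}{11}\right)^{2} = \frac{254083600}{121}$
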